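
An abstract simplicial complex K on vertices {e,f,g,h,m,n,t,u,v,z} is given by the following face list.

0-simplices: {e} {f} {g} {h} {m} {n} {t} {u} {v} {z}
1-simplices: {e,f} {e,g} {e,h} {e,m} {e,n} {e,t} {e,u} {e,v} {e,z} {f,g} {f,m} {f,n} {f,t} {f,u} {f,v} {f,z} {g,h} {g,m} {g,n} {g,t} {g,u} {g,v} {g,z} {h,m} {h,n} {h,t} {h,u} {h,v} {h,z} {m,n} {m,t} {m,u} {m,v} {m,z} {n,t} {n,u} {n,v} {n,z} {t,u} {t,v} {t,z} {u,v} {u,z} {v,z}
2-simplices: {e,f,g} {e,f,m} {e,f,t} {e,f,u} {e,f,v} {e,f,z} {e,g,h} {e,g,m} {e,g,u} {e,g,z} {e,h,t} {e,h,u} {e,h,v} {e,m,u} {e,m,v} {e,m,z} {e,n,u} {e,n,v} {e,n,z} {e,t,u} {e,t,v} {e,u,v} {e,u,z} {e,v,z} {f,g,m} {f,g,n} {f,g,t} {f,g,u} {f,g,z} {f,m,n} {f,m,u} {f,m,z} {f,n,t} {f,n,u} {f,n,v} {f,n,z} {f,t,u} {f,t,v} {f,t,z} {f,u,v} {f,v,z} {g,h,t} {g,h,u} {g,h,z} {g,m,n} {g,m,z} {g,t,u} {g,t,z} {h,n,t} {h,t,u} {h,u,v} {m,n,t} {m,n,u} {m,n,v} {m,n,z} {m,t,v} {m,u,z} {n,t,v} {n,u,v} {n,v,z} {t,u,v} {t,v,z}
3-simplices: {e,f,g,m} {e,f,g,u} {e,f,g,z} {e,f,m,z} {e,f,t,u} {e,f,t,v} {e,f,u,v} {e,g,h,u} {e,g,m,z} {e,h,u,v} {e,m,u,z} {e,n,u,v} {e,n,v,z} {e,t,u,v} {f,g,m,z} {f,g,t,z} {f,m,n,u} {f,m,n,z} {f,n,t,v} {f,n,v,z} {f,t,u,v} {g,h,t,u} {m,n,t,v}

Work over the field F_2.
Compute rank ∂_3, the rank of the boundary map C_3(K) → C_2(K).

rank∂_3=21

n_0=10 n_1=44 n_2=62 n_3=23  [Z2]
∂1: piv[ef,eg,eh,em,en,et,eu,ev,ez] rk=9  ker:fg,fm,fn,ft,fu,fv,fz,gh,gm,gn,gt,gu,gv,gz,hm,hn,ht,hu,hv,hz,mn,mt,mu,mv,mz,nt,nu,nv,nz,tu,tv,tz,uv,uz,vz
∂2: piv[efg,efm,eft,efu,efv,efz,egh,egm,egu,egz,eht,ehu,ehv,emu,emv,emz,enu,env,enz,etu,etv,euv,euz,evz,fgn,fgt,fmn,fnt,fnu,ftz,ghz,hnt,mnt] rk=33  ker:fgm,fgu,fgz,fmu,fmz,fnv,fnz,ftu,ftv,fuv,fvz,ght,ghu,gmn,gmz,gtu,gtz,htu,huv,mnu,mnv,mnz,mtv,muz,ntv,nuv,nvz,tuv,tvz
∂3: piv[efgm,efgu,efgz,efmz,eftu,eftv,efuv,eghu,egmz,ehuv,emuz,enuv,envz,etuv,fgtz,fmnu,fmnz,fntv,fnvz,ghtu,mntv] rk=21  ker:fgmz,ftuv
rk∂_3=21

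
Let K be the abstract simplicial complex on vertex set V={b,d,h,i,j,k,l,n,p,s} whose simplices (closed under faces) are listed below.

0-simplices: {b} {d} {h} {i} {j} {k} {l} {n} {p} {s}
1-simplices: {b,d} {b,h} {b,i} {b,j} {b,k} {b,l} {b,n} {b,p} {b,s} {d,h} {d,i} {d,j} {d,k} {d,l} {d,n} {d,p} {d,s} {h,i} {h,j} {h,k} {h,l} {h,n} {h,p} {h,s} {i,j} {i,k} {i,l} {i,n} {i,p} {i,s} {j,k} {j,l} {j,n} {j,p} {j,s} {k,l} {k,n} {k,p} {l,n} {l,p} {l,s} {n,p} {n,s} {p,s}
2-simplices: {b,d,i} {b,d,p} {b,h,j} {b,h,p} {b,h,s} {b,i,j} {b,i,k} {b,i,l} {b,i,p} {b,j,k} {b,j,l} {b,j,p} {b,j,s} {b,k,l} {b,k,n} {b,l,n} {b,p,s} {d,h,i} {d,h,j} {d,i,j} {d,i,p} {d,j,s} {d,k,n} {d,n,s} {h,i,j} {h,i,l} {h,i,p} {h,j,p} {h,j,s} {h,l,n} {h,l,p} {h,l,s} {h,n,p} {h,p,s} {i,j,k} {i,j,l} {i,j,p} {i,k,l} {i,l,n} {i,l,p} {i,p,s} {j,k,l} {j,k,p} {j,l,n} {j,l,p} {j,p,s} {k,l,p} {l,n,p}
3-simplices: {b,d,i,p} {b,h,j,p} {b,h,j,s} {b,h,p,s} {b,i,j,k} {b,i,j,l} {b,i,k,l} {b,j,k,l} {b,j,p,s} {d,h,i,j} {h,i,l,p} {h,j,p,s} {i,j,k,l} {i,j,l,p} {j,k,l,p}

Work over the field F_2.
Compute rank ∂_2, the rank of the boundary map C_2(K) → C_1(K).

rank∂_2=32

n_0=10 n_1=44 n_2=48 n_3=15  [Z2]
∂1: piv[bd,bh,bi,bj,bk,bl,bn,bp,bs] rk=9  ker:dh,di,dj,dk,dl,dn,dp,ds,hi,hj,hk,hl,hn,hp,hs,ij,ik,il,in,ip,is,jk,jl,jn,jp,js,kl,kn,kp,ln,lp,ls,np,ns,ps
∂2: piv[bdi,bdp,bhj,bhp,bhs,bij,bik,bil,bip,bjk,bjl,bjp,bjs,bkl,bkn,bln,bps,dhi,dhj,dij,djs,dkn,dns,hil,hln,hlp,hls,hnp,iln,ips,jkp,jln] rk=32  ker:dip,hij,hip,hjp,hjs,hps,ijk,ijl,ijp,ikl,ilp,jkl,jlp,jps,klp,lnp
∂3: piv[bdip,bhjp,bhjs,bhps,bijk,bijl,bikl,bjkl,bjps,dhij,hilp,ijlp,jklp] rk=13  ker:hjps,ijkl
rk∂_2=32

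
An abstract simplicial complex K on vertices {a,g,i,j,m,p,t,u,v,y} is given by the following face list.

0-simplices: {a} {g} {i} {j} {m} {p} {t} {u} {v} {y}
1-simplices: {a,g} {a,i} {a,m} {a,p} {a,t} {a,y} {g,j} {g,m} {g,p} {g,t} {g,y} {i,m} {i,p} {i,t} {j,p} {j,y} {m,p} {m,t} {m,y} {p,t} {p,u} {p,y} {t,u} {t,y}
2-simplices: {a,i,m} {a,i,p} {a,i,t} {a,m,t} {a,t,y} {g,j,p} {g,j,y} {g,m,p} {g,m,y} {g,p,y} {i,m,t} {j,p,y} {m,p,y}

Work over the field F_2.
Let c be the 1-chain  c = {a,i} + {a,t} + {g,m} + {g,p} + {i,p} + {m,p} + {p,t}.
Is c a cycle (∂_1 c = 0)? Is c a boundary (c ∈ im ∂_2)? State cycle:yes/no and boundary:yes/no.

cycle:yes boundary:no

n_0=10 n_1=24 n_2=13  [Z2]
∂1: piv[ag,ai,am,ap,at,ay,gj,pu] rk=8  ker:gm,gp,gt,gy,im,ip,it,jp,jy,mp,mt,my,pt,py,tu,ty
∂2: piv[aim,aip,ait,amt,aty,gjp,gjy,gmp,gmy,gpy] rk=10  ker:imt,jpy,mpy
∂1c = 0
c vs im∂2: residual ≠ 0 ⇒ not boundary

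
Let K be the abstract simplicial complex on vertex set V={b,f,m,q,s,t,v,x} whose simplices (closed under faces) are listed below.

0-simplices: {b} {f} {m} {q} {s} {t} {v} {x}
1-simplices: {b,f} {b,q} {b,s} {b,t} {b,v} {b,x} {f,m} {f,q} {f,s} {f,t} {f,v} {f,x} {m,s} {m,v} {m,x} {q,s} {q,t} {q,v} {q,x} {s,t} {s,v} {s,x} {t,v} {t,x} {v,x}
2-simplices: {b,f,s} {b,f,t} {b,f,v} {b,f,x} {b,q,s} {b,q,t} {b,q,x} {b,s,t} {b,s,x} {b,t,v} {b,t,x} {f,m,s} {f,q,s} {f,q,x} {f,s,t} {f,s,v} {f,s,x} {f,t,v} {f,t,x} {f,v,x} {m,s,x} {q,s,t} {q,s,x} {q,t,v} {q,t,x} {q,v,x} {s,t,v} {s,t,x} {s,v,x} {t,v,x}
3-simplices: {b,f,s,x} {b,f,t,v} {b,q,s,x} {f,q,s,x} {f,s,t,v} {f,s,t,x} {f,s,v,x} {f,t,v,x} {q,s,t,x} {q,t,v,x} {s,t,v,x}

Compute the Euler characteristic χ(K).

n_0=8 n_1=25 n_2=30 n_3=11
χ=+8−25+30−11=2

χ(K)=2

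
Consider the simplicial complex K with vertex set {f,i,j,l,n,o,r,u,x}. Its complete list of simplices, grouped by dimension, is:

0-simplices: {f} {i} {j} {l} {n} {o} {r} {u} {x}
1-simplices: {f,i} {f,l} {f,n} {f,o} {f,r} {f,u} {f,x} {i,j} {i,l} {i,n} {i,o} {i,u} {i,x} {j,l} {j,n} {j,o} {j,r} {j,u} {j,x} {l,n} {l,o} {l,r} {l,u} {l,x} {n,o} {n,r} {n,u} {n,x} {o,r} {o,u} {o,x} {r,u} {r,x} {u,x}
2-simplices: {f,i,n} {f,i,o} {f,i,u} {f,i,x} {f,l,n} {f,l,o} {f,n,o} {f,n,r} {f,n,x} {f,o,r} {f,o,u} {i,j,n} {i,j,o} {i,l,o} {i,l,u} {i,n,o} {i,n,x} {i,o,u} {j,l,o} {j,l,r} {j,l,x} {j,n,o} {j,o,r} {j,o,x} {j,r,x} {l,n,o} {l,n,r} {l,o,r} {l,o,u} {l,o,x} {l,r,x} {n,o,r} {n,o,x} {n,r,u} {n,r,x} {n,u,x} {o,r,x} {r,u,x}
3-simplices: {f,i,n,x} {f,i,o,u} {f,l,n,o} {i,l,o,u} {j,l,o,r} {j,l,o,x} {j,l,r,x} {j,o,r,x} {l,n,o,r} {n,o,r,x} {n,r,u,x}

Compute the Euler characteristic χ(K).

χ(K)=2

n_0=9 n_1=34 n_2=38 n_3=11
χ=+9−34+38−11=2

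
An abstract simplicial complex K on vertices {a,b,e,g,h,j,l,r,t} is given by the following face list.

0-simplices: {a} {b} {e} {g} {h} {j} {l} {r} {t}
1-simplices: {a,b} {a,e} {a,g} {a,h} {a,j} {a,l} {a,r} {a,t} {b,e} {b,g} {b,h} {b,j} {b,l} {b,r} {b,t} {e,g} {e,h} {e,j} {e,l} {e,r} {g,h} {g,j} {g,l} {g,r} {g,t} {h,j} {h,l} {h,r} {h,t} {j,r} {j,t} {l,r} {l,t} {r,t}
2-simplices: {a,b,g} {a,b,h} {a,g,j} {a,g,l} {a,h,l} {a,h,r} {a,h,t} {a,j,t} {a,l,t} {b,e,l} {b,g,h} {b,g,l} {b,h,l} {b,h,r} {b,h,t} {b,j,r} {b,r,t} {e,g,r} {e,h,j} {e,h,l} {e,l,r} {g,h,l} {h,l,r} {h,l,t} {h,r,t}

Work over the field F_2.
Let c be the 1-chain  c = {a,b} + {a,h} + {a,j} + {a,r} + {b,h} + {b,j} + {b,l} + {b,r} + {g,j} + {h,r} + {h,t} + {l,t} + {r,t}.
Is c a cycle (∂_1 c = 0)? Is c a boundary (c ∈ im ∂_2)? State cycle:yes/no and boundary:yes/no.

n_0=9 n_1=34 n_2=25  [Z2]
∂1: piv[ab,ae,ag,ah,aj,al,ar,at] rk=8  ker:be,bg,bh,bj,bl,br,bt,eg,eh,ej,el,er,gh,gj,gl,gr,gt,hj,hl,hr,ht,jr,jt,lr,lt,rt
∂2: piv[abg,abh,agj,agl,ahl,ahr,aht,ajt,alt,bel,bgh,bgl,bhr,bht,bjr,brt,egr,ehj,ehl,elr,hlr] rk=21  ker:bhl,ghl,hlt,hrt
∂1c = {b} + {g} + {j} + {t}

cycle:no boundary:no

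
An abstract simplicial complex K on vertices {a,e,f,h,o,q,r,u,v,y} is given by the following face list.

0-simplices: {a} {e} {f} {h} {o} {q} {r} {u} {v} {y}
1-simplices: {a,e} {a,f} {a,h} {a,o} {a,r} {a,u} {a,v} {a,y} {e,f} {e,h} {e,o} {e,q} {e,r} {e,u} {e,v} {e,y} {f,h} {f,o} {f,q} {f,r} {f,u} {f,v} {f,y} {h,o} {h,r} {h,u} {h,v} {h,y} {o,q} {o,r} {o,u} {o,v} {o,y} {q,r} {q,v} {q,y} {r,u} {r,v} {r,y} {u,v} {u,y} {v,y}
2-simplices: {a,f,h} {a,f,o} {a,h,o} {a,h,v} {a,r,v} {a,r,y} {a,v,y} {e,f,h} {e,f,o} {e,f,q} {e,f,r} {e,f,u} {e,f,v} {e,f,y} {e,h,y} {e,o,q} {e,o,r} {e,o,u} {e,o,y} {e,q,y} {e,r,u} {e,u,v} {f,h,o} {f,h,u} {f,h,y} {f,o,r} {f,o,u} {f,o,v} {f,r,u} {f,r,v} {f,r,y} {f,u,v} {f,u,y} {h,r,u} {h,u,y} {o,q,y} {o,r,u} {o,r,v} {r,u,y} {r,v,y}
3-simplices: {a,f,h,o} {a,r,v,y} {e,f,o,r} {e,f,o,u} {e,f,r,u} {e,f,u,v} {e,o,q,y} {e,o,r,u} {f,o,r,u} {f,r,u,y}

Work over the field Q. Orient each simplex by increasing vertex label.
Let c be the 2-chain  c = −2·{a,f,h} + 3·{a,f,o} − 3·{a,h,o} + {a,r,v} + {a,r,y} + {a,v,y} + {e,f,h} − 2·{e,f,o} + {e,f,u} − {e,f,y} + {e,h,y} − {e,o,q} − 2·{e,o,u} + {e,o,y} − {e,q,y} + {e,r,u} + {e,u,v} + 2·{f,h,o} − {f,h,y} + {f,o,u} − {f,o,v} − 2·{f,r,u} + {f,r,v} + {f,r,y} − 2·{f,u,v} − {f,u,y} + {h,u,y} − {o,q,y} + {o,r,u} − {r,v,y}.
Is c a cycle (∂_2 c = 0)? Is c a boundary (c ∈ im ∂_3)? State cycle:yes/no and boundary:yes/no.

n_0=10 n_1=42 n_2=40 n_3=10  [Q]
∂1: piv[ae,af,ah,ao,ar,au,av,ay,eq] rk=9  ker:ef,eh,eo,er,eu,ev,ey,fh,fo,fq,fr,fu,fv,fy,ho,hr,hu,hv,hy,oq,or,ou,ov,oy,qr,qv,qy,ru,rv,ry,uv,uy,vy
∂2: piv[afh,afo,aho,ahv,arv,ary,avy,efh,efo,efq,efr,efu,efv,efy,ehy,eoq,eor,eou,eoy,eqy,eru,euv,fhu,fov,frv,fry,fuy,hru] rk=28  ker:fho,fhy,for,fou,fru,fuv,huy,oqy,oru,orv,ruy,rvy
∂3: piv[afho,arvy,efor,efou,efru,efuv,eoqy,eoru,fruy] rk=9  ker:foru
∂2c = {a,f} − {a,h} + 2·{a,r} − 2·{a,y} − {e,f} + {e,r} + {e,u} − {e,v} − {f,o} − {f,u} + 2·{f,v} − {h,o} + {h,u} − {h,y} − 2·{o,q} + {o,r} − 2·{o,u} − {o,v} + 2·{o,y} − 2·{q,y} + {r,v} + 3·{r,y} − {u,v}

cycle:no boundary:no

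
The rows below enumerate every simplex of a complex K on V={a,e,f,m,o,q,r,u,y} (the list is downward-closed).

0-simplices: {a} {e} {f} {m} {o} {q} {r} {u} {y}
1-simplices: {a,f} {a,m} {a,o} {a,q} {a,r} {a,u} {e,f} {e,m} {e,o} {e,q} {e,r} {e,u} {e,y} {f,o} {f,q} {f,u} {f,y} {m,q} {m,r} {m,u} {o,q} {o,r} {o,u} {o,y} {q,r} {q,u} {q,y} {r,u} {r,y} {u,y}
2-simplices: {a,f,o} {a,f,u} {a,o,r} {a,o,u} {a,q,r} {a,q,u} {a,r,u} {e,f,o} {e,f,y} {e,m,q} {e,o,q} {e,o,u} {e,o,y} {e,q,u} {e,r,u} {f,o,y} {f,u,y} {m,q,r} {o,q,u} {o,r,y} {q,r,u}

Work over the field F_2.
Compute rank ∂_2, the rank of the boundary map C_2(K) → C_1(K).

n_0=9 n_1=30 n_2=21  [Z2]
∂1: piv[af,am,ao,aq,ar,au,ef,ey] rk=8  ker:em,eo,eq,er,eu,fo,fq,fu,fy,mq,mr,mu,oq,or,ou,oy,qr,qu,qy,ru,ry,uy
∂2: piv[afo,afu,aor,aou,aqr,aqu,aru,efo,efy,emq,eoq,eou,eoy,equ,eru,fuy,mqr,ory] rk=18  ker:foy,oqu,qru
rk∂_2=18

rank∂_2=18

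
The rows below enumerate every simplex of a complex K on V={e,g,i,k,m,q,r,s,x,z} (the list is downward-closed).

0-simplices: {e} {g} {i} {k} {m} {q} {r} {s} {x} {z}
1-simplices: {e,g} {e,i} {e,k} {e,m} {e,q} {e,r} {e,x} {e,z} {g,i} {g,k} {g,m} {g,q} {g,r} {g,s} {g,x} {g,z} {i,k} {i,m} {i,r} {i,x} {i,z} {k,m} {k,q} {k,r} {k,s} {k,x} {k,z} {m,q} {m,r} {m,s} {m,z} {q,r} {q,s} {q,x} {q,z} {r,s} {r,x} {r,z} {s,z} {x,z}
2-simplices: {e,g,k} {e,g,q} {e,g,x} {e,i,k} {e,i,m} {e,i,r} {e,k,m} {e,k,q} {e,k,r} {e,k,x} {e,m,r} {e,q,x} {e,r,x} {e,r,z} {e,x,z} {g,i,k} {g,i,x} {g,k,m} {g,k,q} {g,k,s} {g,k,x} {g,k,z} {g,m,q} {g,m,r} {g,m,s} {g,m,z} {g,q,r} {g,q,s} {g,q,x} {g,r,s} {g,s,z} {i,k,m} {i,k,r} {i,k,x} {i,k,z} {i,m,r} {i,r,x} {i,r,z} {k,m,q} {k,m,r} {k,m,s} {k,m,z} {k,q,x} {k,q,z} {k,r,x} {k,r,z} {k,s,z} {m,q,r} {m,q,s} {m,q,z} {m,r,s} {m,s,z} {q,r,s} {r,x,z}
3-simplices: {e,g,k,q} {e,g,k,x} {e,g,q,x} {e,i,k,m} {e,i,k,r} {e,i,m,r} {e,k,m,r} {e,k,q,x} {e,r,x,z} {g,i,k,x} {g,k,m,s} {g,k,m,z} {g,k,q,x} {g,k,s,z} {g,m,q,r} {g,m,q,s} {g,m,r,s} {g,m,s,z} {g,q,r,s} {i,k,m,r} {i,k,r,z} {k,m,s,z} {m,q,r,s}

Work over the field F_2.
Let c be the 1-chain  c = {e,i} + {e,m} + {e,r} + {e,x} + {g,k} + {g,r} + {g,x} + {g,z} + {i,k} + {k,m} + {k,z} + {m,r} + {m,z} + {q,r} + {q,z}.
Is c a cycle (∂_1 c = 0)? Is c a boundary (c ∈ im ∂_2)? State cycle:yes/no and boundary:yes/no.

cycle:yes boundary:yes

n_0=10 n_1=40 n_2=54 n_3=23  [Z2]
∂1: piv[eg,ei,ek,em,eq,er,ex,ez,gs] rk=9  ker:gi,gk,gm,gq,gr,gx,gz,ik,im,ir,ix,iz,km,kq,kr,ks,kx,kz,mq,mr,ms,mz,qr,qs,qx,qz,rs,rx,rz,sz,xz
∂2: piv[egk,egq,egx,eik,eim,eir,ekm,ekq,ekr,ekx,emr,eqx,erx,erz,exz,gik,gix,gkm,gks,gkz,gmq,gmr,gms,gmz,gqr,gqs,grs,gsz,ikz,irz,kqz] rk=31  ker:gkq,gkx,gqx,ikm,ikr,ikx,imr,irx,kmq,kmr,kms,kmz,kqx,krx,krz,ksz,mqr,mqs,mqz,mrs,msz,qrs,rxz
∂3: piv[egkq,egkx,egqx,eikm,eikr,eimr,ekmr,ekqx,erxz,gikx,gkms,gkmz,gksz,gmqr,gmqs,gmrs,gmsz,gqrs,ikrz] rk=19  ker:gkqx,ikmr,kmsz,mqrs
∂1c = 0
c vs im∂2: reduces to 0 ⇒ boundary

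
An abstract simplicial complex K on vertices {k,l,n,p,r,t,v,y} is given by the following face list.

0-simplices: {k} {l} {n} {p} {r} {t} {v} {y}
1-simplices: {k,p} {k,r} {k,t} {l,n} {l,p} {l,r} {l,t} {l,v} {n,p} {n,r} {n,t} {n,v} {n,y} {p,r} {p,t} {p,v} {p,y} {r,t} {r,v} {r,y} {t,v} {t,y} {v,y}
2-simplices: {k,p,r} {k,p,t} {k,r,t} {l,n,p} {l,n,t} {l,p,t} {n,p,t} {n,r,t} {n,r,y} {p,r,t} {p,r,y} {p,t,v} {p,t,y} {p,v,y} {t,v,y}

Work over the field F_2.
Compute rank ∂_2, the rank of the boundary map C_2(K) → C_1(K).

rank∂_2=12

n_0=8 n_1=23 n_2=15  [Z2]
∂1: piv[kp,kr,kt,ln,lp,lv,ny] rk=7  ker:lr,lt,np,nr,nt,nv,pr,pt,pv,py,rt,rv,ry,tv,ty,vy
∂2: piv[kpr,kpt,krt,lnp,lnt,lpt,nrt,nry,pry,ptv,pty,pvy] rk=12  ker:npt,prt,tvy
rk∂_2=12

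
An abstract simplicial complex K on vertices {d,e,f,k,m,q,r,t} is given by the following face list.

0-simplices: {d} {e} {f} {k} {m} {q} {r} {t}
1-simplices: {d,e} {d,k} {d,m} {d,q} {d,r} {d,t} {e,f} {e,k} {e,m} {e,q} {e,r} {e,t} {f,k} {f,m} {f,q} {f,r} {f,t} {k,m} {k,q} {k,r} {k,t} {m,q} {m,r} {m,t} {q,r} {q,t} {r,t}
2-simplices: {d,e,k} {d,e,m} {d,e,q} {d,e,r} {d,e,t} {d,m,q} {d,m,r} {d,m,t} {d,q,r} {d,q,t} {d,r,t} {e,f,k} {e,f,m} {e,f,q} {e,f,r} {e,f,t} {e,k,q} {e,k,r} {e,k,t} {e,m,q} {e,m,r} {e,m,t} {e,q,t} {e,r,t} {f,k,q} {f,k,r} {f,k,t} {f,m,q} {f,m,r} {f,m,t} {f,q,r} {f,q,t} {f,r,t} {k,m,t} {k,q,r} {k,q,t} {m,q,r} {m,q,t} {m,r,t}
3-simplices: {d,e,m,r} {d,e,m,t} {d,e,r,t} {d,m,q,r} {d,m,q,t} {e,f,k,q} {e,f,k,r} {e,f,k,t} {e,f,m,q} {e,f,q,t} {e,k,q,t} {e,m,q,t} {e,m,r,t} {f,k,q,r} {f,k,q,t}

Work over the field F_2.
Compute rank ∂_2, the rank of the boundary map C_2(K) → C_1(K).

rank∂_2=20

n_0=8 n_1=27 n_2=39 n_3=15  [Z2]
∂1: piv[de,dk,dm,dq,dr,dt,ef] rk=7  ker:ek,em,eq,er,et,fk,fm,fq,fr,ft,km,kq,kr,kt,mq,mr,mt,qr,qt,rt
∂2: piv[dek,dem,deq,der,det,dmq,dmr,dmt,dqr,dqt,drt,efk,efm,efq,efr,eft,ekq,ekr,ekt,kmt] rk=20  ker:emq,emr,emt,eqt,ert,fkq,fkr,fkt,fmq,fmr,fmt,fqr,fqt,frt,kqr,kqt,mqr,mqt,mrt
∂3: piv[demr,demt,dert,dmqr,dmqt,efkq,efkr,efkt,efmq,efqt,ekqt,emqt,emrt,fkqr] rk=14  ker:fkqt
rk∂_2=20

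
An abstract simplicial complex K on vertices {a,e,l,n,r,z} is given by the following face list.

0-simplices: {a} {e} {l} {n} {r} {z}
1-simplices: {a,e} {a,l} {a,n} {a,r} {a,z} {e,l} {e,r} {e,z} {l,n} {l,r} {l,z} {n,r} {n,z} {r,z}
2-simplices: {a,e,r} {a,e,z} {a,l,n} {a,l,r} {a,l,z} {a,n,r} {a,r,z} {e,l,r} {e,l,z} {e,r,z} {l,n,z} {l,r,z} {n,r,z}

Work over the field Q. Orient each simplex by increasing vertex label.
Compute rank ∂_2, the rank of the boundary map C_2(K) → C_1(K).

n_0=6 n_1=14 n_2=13  [Q]
∂1: piv[ae,al,an,ar,az] rk=5  ker:el,er,ez,ln,lr,lz,nr,nz,rz
∂2: piv[aer,aez,aln,alr,alz,anr,arz,elr,lnz] rk=9  ker:elz,erz,lrz,nrz
rk∂_2=9

rank∂_2=9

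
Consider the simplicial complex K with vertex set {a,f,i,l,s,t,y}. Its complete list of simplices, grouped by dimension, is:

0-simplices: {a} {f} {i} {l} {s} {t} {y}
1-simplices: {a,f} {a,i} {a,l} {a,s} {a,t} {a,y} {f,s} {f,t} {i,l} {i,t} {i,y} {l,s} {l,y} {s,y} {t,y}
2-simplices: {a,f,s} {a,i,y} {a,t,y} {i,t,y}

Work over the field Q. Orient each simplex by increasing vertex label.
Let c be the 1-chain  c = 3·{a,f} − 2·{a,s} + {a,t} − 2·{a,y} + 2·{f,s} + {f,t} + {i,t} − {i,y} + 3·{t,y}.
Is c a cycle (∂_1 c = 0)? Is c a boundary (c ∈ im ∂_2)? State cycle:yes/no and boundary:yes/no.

n_0=7 n_1=15 n_2=4  [Q]
∂1: piv[af,ai,al,as,at,ay] rk=6  ker:fs,ft,il,it,iy,ls,ly,sy,ty
∂2: piv[afs,aiy,aty,ity] rk=4
∂1c = 0
c vs im∂2: residual ≠ 0 ⇒ not boundary

cycle:yes boundary:no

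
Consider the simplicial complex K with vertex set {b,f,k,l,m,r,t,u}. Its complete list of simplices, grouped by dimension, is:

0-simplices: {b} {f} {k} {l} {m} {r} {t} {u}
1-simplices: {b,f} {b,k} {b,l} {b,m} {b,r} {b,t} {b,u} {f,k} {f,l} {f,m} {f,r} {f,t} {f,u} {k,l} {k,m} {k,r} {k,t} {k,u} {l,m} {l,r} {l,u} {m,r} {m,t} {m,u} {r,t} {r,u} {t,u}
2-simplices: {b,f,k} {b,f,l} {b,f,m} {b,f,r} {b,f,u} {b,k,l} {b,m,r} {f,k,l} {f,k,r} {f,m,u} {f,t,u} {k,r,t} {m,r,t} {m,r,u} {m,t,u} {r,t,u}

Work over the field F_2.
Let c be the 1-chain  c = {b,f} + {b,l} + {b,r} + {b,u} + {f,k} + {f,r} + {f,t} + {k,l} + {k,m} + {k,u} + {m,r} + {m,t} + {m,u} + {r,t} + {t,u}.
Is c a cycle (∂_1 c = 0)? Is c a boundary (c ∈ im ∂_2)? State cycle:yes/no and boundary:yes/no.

n_0=8 n_1=27 n_2=16  [Z2]
∂1: piv[bf,bk,bl,bm,br,bt,bu] rk=7  ker:fk,fl,fm,fr,ft,fu,kl,km,kr,kt,ku,lm,lr,lu,mr,mt,mu,rt,ru,tu
∂2: piv[bfk,bfl,bfm,bfr,bfu,bkl,bmr,fkr,fmu,ftu,krt,mrt,mru,mtu] rk=14  ker:fkl,rtu
∂1c = 0
c vs im∂2: residual ≠ 0 ⇒ not boundary

cycle:yes boundary:no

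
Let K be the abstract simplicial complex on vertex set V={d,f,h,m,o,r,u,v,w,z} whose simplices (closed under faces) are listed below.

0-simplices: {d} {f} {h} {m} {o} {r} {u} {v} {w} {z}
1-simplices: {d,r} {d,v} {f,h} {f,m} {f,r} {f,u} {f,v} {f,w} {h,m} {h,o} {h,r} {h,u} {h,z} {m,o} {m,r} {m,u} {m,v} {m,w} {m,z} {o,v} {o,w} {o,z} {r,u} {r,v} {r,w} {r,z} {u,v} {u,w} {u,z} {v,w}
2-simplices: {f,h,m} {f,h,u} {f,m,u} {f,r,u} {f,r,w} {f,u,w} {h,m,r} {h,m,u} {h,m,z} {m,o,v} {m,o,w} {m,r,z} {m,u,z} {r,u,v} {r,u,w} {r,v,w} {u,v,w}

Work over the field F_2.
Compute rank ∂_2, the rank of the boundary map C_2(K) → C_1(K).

rank∂_2=14

n_0=10 n_1=30 n_2=17  [Z2]
∂1: piv[dr,dv,fh,fm,fr,fu,fw,ho,hz] rk=9  ker:fv,hm,hr,hu,mo,mr,mu,mv,mw,mz,ov,ow,oz,ru,rv,rw,rz,uv,uw,uz,vw
∂2: piv[fhm,fhu,fmu,fru,frw,fuw,hmr,hmz,mov,mow,mrz,muz,ruv,rvw] rk=14  ker:hmu,ruw,uvw
rk∂_2=14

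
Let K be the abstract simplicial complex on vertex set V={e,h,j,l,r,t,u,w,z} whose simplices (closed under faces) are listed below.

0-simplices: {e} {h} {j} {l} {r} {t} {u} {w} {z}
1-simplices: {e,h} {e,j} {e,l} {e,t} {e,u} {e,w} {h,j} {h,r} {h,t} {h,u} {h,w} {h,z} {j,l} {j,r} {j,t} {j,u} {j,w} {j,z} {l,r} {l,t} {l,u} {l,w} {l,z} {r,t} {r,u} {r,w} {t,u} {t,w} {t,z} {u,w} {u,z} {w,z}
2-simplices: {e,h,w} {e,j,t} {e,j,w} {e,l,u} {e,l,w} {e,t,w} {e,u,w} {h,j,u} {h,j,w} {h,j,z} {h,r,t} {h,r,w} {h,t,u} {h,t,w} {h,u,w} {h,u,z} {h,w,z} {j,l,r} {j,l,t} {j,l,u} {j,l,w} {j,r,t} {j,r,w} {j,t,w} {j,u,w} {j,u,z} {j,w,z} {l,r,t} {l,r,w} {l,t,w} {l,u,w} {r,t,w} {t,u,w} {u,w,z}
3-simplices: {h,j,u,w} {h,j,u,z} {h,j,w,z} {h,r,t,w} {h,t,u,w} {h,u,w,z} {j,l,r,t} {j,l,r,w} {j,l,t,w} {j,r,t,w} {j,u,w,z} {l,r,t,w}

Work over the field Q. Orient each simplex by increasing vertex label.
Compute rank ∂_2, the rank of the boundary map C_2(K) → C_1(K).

n_0=9 n_1=32 n_2=34 n_3=12  [Q]
∂1: piv[eh,ej,el,et,eu,ew,hr,hz] rk=8  ker:hj,ht,hu,hw,jl,jr,jt,ju,jw,jz,lr,lt,lu,lw,lz,rt,ru,rw,tu,tw,tz,uw,uz,wz
∂2: piv[ehw,ejt,ejw,elu,elw,etw,euw,hju,hjw,hjz,hrt,hrw,htu,htw,huw,huz,hwz,jlr,jlt,jlu,jrt] rk=21  ker:jlw,jrw,jtw,juw,juz,jwz,lrt,lrw,ltw,luw,rtw,tuw,uwz
∂3: piv[hjuw,hjuz,hjwz,hrtw,htuw,huwz,jlrt,jlrw,jltw,jrtw] rk=10  ker:juwz,lrtw
rk∂_2=21

rank∂_2=21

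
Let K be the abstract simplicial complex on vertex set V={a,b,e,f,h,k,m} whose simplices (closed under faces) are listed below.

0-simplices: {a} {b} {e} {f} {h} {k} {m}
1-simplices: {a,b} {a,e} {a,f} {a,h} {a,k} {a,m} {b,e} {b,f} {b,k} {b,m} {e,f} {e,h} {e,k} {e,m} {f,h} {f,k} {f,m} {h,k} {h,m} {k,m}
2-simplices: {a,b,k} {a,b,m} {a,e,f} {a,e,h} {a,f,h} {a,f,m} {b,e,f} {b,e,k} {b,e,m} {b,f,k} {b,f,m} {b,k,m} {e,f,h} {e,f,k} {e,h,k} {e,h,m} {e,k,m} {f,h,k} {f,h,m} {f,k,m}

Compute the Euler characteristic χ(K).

n_0=7 n_1=20 n_2=20
χ=+7−20+20=7

χ(K)=7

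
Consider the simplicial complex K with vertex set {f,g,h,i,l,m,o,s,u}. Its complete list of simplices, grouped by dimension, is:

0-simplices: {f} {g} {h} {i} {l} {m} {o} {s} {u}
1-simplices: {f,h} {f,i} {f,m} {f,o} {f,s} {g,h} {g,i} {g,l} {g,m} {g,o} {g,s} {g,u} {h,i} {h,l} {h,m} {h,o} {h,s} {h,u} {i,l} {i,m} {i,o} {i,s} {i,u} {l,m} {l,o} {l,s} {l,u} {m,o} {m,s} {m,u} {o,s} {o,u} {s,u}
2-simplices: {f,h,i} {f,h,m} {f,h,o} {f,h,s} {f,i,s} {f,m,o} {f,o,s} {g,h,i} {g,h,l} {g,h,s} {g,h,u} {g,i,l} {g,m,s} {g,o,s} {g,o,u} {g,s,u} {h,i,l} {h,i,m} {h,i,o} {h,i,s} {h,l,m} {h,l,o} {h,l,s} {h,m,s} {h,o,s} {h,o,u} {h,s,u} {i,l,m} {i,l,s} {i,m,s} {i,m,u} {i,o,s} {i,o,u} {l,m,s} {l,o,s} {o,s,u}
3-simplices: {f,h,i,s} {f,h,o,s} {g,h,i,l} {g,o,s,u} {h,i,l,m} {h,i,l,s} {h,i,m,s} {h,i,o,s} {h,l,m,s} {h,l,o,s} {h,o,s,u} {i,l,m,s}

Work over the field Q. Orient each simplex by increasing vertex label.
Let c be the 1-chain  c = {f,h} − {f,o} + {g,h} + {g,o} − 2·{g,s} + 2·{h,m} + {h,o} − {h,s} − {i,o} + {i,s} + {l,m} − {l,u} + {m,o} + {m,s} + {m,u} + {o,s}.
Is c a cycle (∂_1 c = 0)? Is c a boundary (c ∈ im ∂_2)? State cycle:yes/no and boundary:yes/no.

n_0=9 n_1=33 n_2=36 n_3=12  [Q]
∂1: piv[fh,fi,fm,fo,fs,gh,gl,gu] rk=8  ker:gi,gm,go,gs,hi,hl,hm,ho,hs,hu,il,im,io,is,iu,lm,lo,ls,lu,mo,ms,mu,os,ou,su
∂2: piv[fhi,fhm,fho,fhs,fis,fmo,fos,ghi,ghl,ghs,ghu,gil,gms,gos,gou,gsu,him,hio,hlm,hlo,hls,hms,imu,iou] rk=24  ker:hil,his,hos,hou,hsu,ilm,ils,ims,ios,lms,los,osu
∂3: piv[fhis,fhos,ghil,gosu,hilm,hils,hims,hios,hlms,hlos,hosu] rk=11  ker:ilms
∂1c = 0
c vs im∂2: residual ≠ 0 ⇒ not boundary

cycle:yes boundary:no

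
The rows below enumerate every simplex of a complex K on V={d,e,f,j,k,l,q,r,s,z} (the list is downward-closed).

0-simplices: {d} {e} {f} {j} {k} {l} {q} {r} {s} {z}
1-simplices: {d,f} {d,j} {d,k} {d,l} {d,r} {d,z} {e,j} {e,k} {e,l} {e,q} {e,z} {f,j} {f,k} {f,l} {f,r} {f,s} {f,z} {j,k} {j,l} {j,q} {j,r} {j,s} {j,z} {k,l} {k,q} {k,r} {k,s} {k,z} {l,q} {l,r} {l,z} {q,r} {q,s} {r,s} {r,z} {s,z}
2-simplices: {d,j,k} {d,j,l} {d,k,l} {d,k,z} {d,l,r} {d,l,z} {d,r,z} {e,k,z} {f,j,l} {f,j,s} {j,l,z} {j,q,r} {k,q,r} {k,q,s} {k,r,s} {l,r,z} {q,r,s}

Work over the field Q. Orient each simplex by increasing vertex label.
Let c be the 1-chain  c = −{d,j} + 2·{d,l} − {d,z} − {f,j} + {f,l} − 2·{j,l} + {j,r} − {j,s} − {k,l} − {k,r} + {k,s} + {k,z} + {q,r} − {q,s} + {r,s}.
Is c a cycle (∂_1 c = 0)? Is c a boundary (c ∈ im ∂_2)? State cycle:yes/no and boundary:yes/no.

n_0=10 n_1=36 n_2=17  [Q]
∂1: piv[df,dj,dk,dl,dr,dz,ej,eq,fs] rk=9  ker:ek,el,ez,fj,fk,fl,fr,fz,jk,jl,jq,jr,js,jz,kl,kq,kr,ks,kz,lq,lr,lz,qr,qs,rs,rz,sz
∂2: piv[djk,djl,dkl,dkz,dlr,dlz,drz,ekz,fjl,fjs,jlz,jqr,kqr,kqs,krs] rk=15  ker:lrz,qrs
∂1c = 0
c vs im∂2: residual ≠ 0 ⇒ not boundary

cycle:yes boundary:no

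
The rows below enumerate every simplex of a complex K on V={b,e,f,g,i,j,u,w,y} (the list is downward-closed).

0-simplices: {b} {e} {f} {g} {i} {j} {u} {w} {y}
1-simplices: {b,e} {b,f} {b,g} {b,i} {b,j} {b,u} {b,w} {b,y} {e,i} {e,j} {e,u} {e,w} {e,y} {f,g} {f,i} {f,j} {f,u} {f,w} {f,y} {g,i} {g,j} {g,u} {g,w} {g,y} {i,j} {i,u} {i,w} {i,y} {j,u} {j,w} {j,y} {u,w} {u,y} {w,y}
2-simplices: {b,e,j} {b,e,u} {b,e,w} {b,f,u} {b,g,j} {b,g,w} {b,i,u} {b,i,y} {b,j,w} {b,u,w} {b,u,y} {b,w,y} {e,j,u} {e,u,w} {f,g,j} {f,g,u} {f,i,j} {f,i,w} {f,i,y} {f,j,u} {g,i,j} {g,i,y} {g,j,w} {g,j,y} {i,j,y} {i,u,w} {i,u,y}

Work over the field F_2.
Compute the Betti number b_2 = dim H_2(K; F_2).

n_0=9 n_1=34 n_2=27  [Z2]
∂1: piv[be,bf,bg,bi,bj,bu,bw,by] rk=8  ker:ei,ej,eu,ew,ey,fg,fi,fj,fu,fw,fy,gi,gj,gu,gw,gy,ij,iu,iw,iy,ju,jw,jy,uw,uy,wy
∂2: piv[bej,beu,bew,bfu,bgj,bgw,biu,biy,bjw,buw,buy,bwy,eju,fgj,fgu,fij,fiw,fiy,fju,gij,giy,gjy,iuw] rk=23  ker:euw,gjw,ijy,iuy
b_2=(27−23)−0=4

b_2=4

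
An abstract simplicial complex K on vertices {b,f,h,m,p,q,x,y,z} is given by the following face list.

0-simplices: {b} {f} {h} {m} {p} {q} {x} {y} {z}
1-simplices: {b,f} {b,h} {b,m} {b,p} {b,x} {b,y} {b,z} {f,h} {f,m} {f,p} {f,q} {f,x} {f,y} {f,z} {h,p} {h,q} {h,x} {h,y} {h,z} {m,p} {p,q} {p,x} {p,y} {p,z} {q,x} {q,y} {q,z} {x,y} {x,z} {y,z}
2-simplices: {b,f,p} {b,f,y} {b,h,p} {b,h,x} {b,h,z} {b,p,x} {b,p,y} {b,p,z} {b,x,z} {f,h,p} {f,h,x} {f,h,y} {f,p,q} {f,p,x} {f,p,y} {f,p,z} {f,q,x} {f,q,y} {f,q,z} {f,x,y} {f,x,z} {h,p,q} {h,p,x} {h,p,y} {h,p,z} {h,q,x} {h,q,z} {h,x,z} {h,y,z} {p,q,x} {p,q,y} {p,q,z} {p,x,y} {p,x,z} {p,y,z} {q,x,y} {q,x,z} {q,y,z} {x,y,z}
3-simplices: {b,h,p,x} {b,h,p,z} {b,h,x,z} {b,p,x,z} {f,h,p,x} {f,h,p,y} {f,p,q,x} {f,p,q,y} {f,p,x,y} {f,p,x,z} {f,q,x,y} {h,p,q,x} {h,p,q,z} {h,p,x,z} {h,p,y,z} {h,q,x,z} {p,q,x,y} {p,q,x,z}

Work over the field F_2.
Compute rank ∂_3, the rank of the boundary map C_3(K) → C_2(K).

n_0=9 n_1=30 n_2=39 n_3=18  [Z2]
∂1: piv[bf,bh,bm,bp,bx,by,bz,fq] rk=8  ker:fh,fm,fp,fx,fy,fz,hp,hq,hx,hy,hz,mp,pq,px,py,pz,qx,qy,qz,xy,xz,yz
∂2: piv[bfp,bfy,bhp,bhx,bhz,bpx,bpy,bpz,bxz,fhp,fhx,fhy,fpq,fpz,fqx,fqy,fqz,fxy,hpq,hyz] rk=20  ker:fpx,fpy,fxz,hpx,hpy,hpz,hqx,hqz,hxz,pqx,pqy,pqz,pxy,pxz,pyz,qxy,qxz,qyz,xyz
∂3: piv[bhpx,bhpz,bhxz,bpxz,fhpx,fhpy,fpqx,fpqy,fpxy,fpxz,fqxy,hpqx,hpqz,hpyz,hqxz] rk=15  ker:hpxz,pqxy,pqxz
rk∂_3=15

rank∂_3=15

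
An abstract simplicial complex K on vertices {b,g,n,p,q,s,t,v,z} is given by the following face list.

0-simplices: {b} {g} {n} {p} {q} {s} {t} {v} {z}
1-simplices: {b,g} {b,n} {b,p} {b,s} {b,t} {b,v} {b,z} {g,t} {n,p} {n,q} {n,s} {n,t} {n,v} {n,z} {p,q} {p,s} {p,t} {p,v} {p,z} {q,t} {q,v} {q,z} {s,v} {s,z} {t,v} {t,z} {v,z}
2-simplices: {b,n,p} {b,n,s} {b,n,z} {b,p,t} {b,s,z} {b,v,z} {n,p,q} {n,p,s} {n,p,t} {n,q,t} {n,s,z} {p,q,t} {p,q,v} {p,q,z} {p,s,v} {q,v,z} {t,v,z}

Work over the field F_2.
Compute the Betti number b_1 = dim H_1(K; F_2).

n_0=9 n_1=27 n_2=17  [Z2]
∂1: piv[bg,bn,bp,bs,bt,bv,bz,nq] rk=8  ker:gt,np,ns,nt,nv,nz,pq,ps,pt,pv,pz,qt,qv,qz,sv,sz,tv,tz,vz
∂2: piv[bnp,bns,bnz,bpt,bsz,bvz,npq,nps,npt,nqt,pqv,pqz,psv,qvz,tvz] rk=15  ker:nsz,pqt
b_1=(27−8)−15=4

b_1=4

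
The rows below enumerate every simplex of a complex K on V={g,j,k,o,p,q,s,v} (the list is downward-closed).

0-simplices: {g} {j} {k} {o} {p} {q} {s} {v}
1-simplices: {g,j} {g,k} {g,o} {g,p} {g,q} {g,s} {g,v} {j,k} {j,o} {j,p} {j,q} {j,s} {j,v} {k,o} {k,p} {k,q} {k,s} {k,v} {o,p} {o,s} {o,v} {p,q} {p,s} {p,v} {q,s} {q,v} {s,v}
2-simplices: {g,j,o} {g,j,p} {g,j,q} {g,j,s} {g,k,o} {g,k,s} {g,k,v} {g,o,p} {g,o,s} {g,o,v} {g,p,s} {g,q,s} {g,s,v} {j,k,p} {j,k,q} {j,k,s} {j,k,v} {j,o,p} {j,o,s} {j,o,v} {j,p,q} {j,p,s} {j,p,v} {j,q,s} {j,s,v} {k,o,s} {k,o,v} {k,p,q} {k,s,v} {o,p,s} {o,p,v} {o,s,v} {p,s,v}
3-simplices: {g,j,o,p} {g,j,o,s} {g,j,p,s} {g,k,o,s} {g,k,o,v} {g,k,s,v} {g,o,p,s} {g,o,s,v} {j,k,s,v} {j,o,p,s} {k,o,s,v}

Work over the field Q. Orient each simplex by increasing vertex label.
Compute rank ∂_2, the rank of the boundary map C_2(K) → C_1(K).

n_0=8 n_1=27 n_2=33 n_3=11  [Q]
∂1: piv[gj,gk,go,gp,gq,gs,gv] rk=7  ker:jk,jo,jp,jq,js,jv,ko,kp,kq,ks,kv,op,os,ov,pq,ps,pv,qs,qv,sv
∂2: piv[gjo,gjp,gjq,gjs,gko,gks,gkv,gop,gos,gov,gps,gqs,gsv,jkp,jkq,jks,jkv,jpq,jpv] rk=19  ker:jop,jos,jov,jps,jqs,jsv,kos,kov,kpq,ksv,ops,opv,osv,psv
∂3: piv[gjop,gjos,gjps,gkos,gkov,gksv,gops,gosv,jksv] rk=9  ker:jops,kosv
rk∂_2=19

rank∂_2=19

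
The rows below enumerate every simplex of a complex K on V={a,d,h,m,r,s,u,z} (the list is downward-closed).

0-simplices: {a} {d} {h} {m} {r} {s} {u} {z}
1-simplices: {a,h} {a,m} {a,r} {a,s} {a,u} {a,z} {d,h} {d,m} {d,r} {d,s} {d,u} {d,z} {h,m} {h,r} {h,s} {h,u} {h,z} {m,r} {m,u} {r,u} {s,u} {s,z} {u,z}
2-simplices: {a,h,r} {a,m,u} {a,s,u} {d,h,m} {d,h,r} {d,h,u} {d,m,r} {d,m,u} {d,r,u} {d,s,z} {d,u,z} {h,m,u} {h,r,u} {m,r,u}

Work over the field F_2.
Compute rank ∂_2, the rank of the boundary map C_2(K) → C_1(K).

n_0=8 n_1=23 n_2=14  [Z2]
∂1: piv[ah,am,ar,as,au,az,dh] rk=7  ker:dm,dr,ds,du,dz,hm,hr,hs,hu,hz,mr,mu,ru,su,sz,uz
∂2: piv[ahr,amu,asu,dhm,dhr,dhu,dmr,dmu,dru,dsz,duz] rk=11  ker:hmu,hru,mru
rk∂_2=11

rank∂_2=11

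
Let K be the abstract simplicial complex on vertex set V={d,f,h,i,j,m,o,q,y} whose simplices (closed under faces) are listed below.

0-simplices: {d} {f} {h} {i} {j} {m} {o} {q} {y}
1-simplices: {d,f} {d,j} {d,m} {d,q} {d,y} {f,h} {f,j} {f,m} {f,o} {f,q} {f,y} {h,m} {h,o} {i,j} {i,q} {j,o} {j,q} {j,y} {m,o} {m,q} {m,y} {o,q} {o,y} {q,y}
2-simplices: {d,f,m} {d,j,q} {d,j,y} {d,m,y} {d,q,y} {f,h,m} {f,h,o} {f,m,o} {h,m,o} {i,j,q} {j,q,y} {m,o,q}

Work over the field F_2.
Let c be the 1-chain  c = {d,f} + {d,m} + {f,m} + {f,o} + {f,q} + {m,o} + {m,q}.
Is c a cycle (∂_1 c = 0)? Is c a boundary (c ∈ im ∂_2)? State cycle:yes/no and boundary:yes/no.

n_0=9 n_1=24 n_2=12  [Z2]
∂1: piv[df,dj,dm,dq,dy,fh,fo,ij] rk=8  ker:fj,fm,fq,fy,hm,ho,iq,jo,jq,jy,mo,mq,my,oq,oy,qy
∂2: piv[dfm,djq,djy,dmy,dqy,fhm,fho,fmo,ijq,moq] rk=10  ker:hmo,jqy
∂1c = 0
c vs im∂2: residual ≠ 0 ⇒ not boundary

cycle:yes boundary:no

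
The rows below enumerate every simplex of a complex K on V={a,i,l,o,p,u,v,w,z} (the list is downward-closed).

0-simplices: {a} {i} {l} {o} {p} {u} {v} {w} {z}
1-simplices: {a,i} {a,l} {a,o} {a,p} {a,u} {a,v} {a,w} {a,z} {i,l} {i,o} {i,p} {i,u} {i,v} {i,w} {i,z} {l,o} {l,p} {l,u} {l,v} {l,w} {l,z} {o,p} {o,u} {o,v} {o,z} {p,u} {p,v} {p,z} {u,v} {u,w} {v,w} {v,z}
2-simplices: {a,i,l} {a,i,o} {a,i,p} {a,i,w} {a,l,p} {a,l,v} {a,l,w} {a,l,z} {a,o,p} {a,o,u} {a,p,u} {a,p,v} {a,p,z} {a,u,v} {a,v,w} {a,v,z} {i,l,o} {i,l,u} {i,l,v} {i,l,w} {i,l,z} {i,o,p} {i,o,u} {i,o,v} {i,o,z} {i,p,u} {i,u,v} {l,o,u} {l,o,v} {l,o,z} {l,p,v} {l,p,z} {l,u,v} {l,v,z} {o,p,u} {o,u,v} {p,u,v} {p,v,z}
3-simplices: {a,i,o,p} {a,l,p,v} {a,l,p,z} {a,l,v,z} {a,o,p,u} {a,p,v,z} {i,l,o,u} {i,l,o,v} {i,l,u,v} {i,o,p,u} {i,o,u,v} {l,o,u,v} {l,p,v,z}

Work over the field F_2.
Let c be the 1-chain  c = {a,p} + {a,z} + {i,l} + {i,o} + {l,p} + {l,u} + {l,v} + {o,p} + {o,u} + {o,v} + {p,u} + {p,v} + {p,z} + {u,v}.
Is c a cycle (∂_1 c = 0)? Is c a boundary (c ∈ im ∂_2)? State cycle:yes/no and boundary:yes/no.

n_0=9 n_1=32 n_2=38 n_3=13  [Z2]
∂1: piv[ai,al,ao,ap,au,av,aw,az] rk=8  ker:il,io,ip,iu,iv,iw,iz,lo,lp,lu,lv,lw,lz,op,ou,ov,oz,pu,pv,pz,uv,uw,vw,vz
∂2: piv[ail,aio,aip,aiw,alp,alv,alw,alz,aop,aou,apu,apv,apz,auv,avw,avz,ilo,ilu,ilv,ilz,iou,iov,ioz] rk=23  ker:ilw,iop,ipu,iuv,lou,lov,loz,lpv,lpz,luv,lvz,opu,ouv,puv,pvz
∂3: piv[aiop,alpv,alpz,alvz,aopu,apvz,ilou,ilov,iluv,iopu,iouv] rk=11  ker:louv,lpvz
∂1c = 0
c vs im∂2: reduces to 0 ⇒ boundary

cycle:yes boundary:yes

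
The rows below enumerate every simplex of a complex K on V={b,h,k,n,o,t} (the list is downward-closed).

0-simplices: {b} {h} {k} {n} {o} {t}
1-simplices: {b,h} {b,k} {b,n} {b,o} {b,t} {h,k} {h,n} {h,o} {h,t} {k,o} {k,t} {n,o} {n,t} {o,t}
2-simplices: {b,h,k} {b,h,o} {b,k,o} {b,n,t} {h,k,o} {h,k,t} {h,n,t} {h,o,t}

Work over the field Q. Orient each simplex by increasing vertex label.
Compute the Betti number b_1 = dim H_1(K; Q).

b_1=2

n_0=6 n_1=14 n_2=8  [Q]
∂1: piv[bh,bk,bn,bo,bt] rk=5  ker:hk,hn,ho,ht,ko,kt,no,nt,ot
∂2: piv[bhk,bho,bko,bnt,hkt,hnt,hot] rk=7  ker:hko
b_1=(14−5)−7=2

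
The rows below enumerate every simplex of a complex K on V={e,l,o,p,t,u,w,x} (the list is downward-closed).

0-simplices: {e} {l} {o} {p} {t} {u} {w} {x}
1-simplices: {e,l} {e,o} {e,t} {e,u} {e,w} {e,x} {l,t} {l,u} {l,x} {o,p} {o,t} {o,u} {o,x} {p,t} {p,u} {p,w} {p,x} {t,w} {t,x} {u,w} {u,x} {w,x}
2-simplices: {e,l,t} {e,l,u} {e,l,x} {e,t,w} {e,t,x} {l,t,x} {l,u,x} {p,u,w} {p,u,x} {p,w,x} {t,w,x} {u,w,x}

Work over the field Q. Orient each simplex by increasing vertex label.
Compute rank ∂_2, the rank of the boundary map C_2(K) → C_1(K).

n_0=8 n_1=22 n_2=12  [Q]
∂1: piv[el,eo,et,eu,ew,ex,op] rk=7  ker:lt,lu,lx,ot,ou,ox,pt,pu,pw,px,tw,tx,uw,ux,wx
∂2: piv[elt,elu,elx,etw,etx,lux,puw,pux,pwx,twx] rk=10  ker:ltx,uwx
rk∂_2=10

rank∂_2=10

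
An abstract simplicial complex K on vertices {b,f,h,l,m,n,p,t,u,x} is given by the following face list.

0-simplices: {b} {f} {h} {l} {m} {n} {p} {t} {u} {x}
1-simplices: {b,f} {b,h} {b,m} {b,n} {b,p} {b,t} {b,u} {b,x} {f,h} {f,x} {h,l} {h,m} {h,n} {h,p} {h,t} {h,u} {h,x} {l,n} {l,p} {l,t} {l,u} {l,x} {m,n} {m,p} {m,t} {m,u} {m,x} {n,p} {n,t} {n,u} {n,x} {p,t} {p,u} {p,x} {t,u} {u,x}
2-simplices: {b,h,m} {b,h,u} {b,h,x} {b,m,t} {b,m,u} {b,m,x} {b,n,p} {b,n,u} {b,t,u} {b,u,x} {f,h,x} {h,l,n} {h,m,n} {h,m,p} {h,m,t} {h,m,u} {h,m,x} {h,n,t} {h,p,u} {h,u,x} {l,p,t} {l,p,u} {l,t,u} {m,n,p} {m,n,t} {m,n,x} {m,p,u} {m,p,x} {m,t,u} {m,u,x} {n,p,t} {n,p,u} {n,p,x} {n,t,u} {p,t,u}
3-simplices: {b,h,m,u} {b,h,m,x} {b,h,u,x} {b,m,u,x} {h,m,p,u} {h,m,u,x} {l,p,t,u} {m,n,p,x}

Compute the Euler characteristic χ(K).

χ(K)=1

n_0=10 n_1=36 n_2=35 n_3=8
χ=+10−36+35−8=1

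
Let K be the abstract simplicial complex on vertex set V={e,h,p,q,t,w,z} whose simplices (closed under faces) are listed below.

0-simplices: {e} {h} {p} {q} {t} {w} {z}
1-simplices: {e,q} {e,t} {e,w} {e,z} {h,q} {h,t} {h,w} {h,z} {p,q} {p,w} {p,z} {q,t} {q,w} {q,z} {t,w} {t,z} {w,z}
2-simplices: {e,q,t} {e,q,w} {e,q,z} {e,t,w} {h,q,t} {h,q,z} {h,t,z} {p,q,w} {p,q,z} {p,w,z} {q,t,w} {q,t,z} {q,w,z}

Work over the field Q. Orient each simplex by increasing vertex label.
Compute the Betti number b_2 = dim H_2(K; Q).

b_2=3

n_0=7 n_1=17 n_2=13  [Q]
∂1: piv[eq,et,ew,ez,hq,pq] rk=6  ker:ht,hw,hz,pw,pz,qt,qw,qz,tw,tz,wz
∂2: piv[eqt,eqw,eqz,etw,hqt,hqz,htz,pqw,pqz,pwz] rk=10  ker:qtw,qtz,qwz
b_2=(13−10)−0=3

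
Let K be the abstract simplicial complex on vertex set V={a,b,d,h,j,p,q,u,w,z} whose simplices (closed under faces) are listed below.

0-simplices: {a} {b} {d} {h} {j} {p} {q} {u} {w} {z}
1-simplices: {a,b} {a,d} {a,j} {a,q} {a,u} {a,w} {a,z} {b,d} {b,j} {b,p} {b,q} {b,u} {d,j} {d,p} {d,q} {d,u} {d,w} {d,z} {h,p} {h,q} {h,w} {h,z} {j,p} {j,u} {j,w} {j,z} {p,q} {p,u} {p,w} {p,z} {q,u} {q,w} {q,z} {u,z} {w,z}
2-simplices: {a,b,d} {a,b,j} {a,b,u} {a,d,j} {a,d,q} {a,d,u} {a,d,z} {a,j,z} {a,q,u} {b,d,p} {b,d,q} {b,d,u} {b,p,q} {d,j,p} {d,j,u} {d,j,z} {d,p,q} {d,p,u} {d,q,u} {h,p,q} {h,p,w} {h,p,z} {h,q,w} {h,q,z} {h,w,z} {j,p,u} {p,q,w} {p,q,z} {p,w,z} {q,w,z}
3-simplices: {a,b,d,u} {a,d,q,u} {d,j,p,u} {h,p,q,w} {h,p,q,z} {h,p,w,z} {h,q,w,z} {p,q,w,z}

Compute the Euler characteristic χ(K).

n_0=10 n_1=35 n_2=30 n_3=8
χ=+10−35+30−8=-3

χ(K)=-3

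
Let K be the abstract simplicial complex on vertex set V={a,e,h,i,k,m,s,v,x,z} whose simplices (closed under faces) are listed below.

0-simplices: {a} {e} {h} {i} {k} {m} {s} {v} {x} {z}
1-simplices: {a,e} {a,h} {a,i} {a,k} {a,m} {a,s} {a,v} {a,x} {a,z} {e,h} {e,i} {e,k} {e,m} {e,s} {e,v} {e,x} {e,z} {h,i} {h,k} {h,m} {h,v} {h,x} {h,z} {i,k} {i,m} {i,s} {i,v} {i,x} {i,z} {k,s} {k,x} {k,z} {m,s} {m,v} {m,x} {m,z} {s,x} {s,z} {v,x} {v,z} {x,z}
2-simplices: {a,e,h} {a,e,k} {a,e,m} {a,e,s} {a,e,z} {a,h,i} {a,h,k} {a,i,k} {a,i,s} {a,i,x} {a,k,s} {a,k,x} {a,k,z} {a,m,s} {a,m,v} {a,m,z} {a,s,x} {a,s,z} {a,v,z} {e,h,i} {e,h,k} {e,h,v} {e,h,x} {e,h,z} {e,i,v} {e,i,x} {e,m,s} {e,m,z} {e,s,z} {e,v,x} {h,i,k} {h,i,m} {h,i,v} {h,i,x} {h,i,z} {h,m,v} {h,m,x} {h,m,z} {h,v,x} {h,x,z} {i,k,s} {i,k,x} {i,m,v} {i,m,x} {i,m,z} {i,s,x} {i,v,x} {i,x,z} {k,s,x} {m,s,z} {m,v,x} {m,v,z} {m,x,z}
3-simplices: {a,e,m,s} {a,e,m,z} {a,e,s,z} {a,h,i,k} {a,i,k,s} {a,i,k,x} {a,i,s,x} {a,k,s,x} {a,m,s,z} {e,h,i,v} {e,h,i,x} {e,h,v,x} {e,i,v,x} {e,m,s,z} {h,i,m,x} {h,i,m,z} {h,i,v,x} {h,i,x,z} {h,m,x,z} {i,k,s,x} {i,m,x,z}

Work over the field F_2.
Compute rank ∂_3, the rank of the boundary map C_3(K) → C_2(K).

rank∂_3=17

n_0=10 n_1=41 n_2=53 n_3=21  [Z2]
∂1: piv[ae,ah,ai,ak,am,as,av,ax,az] rk=9  ker:eh,ei,ek,em,es,ev,ex,ez,hi,hk,hm,hv,hx,hz,ik,im,is,iv,ix,iz,ks,kx,kz,ms,mv,mx,mz,sx,sz,vx,vz,xz
∂2: piv[aeh,aek,aem,aes,aez,ahi,ahk,aik,ais,aix,aks,akx,akz,ams,amv,amz,asx,asz,avz,ehi,ehv,ehx,ehz,eiv,eix,evx,him,hiz,hmv,hmx,hmz,hxz] rk=32  ker:ehk,ems,emz,esz,hik,hiv,hix,hvx,iks,ikx,imv,imx,imz,isx,ivx,ixz,ksx,msz,mvx,mvz,mxz
∂3: piv[aems,aemz,aesz,ahik,aiks,aikx,aisx,aksx,amsz,ehiv,ehix,ehvx,eivx,himx,himz,hixz,hmxz] rk=17  ker:emsz,hivx,iksx,imxz
rk∂_3=17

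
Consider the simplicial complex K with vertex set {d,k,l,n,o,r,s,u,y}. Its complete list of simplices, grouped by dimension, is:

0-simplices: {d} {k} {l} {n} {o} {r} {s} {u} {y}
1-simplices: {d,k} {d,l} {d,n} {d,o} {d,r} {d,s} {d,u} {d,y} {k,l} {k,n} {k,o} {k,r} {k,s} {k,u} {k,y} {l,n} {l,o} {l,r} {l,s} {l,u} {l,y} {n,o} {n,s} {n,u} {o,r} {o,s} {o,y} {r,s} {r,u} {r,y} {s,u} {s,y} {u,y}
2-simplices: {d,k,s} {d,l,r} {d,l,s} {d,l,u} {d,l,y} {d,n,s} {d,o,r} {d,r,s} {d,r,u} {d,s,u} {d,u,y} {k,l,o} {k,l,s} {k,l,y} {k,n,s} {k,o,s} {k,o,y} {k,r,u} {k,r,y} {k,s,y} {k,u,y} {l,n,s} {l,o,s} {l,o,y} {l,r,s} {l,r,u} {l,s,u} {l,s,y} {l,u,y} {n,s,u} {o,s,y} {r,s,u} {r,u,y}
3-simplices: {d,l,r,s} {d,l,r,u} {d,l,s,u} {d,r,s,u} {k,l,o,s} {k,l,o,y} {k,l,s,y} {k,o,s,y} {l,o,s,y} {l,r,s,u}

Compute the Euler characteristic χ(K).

n_0=9 n_1=33 n_2=33 n_3=10
χ=+9−33+33−10=-1

χ(K)=-1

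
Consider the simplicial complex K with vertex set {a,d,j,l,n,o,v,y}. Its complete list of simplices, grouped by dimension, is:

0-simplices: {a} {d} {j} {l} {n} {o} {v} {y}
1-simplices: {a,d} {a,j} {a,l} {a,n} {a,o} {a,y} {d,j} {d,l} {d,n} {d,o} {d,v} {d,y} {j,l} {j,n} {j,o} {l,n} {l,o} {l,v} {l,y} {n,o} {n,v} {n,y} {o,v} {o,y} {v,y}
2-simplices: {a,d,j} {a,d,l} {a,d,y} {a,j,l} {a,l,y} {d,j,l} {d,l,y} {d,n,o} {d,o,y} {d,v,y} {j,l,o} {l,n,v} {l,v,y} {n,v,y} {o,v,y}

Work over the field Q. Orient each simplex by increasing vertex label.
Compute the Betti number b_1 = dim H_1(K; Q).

n_0=8 n_1=25 n_2=15  [Q]
∂1: piv[ad,aj,al,an,ao,ay,dv] rk=7  ker:dj,dl,dn,do,dy,jl,jn,jo,ln,lo,lv,ly,no,nv,ny,ov,oy,vy
∂2: piv[adj,adl,ady,ajl,aly,dno,doy,dvy,jlo,lnv,lvy,nvy,ovy] rk=13  ker:djl,dly
b_1=(25−7)−13=5

b_1=5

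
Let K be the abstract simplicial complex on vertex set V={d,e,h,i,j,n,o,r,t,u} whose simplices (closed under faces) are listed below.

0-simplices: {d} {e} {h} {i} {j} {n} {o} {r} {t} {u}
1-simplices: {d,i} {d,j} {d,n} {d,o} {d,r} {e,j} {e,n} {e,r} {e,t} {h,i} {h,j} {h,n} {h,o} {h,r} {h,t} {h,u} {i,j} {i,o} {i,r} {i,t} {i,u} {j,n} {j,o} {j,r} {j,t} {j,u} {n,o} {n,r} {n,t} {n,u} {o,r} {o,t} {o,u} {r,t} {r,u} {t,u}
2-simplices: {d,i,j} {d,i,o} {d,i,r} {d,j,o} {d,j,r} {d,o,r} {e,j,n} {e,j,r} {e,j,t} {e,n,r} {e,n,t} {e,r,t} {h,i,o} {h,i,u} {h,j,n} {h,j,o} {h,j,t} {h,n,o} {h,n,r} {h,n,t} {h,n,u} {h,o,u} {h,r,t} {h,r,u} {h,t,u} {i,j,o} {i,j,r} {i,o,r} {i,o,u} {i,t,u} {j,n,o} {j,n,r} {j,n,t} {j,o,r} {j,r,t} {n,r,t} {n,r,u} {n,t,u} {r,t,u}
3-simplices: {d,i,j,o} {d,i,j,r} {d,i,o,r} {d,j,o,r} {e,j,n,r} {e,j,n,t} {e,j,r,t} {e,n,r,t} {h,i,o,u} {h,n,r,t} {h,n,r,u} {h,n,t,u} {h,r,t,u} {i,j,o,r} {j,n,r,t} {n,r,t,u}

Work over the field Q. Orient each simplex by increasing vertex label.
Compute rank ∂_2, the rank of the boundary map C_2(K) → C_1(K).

rank∂_2=24

n_0=10 n_1=36 n_2=39 n_3=16  [Q]
∂1: piv[di,dj,dn,do,dr,ej,et,hi,hu] rk=9  ker:en,er,hj,hn,ho,hr,ht,ij,io,ir,it,iu,jn,jo,jr,jt,ju,no,nr,nt,nu,or,ot,ou,rt,ru,tu
∂2: piv[dij,dio,dir,djo,djr,dor,ejn,ejr,ejt,enr,ent,ert,hio,hiu,hjn,hjo,hjt,hno,hnr,hnu,hou,hru,htu,itu] rk=24  ker:hnt,hrt,ijo,ijr,ior,iou,jno,jnr,jnt,jor,jrt,nrt,nru,ntu,rtu
∂3: piv[dijo,dijr,dior,djor,ejnr,ejnt,ejrt,enrt,hiou,hnrt,hnru,hntu,hrtu] rk=13  ker:ijor,jnrt,nrtu
rk∂_2=24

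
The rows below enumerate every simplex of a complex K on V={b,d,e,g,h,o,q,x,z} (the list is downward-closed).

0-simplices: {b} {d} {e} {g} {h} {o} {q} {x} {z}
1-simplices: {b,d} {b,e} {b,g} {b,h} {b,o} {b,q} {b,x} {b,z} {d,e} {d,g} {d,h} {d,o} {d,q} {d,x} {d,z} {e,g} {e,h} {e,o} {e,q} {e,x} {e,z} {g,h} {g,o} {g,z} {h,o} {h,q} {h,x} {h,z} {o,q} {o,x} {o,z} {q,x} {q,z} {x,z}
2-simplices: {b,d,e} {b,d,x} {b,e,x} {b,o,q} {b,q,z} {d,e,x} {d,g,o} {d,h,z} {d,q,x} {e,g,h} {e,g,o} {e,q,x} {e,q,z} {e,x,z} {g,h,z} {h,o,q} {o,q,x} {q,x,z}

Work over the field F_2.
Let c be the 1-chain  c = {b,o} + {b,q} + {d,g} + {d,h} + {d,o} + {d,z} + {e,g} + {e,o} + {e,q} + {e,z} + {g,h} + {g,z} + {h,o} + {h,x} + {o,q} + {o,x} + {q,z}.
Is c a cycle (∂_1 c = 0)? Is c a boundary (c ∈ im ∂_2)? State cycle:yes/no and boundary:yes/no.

n_0=9 n_1=34 n_2=18  [Z2]
∂1: piv[bd,be,bg,bh,bo,bq,bx,bz] rk=8  ker:de,dg,dh,do,dq,dx,dz,eg,eh,eo,eq,ex,ez,gh,go,gz,ho,hq,hx,hz,oq,ox,oz,qx,qz,xz
∂2: piv[bde,bdx,bex,boq,bqz,dgo,dhz,dqx,egh,ego,eqx,eqz,exz,ghz,hoq,oqx] rk=16  ker:dex,qxz
∂1c = 0
c vs im∂2: residual ≠ 0 ⇒ not boundary

cycle:yes boundary:no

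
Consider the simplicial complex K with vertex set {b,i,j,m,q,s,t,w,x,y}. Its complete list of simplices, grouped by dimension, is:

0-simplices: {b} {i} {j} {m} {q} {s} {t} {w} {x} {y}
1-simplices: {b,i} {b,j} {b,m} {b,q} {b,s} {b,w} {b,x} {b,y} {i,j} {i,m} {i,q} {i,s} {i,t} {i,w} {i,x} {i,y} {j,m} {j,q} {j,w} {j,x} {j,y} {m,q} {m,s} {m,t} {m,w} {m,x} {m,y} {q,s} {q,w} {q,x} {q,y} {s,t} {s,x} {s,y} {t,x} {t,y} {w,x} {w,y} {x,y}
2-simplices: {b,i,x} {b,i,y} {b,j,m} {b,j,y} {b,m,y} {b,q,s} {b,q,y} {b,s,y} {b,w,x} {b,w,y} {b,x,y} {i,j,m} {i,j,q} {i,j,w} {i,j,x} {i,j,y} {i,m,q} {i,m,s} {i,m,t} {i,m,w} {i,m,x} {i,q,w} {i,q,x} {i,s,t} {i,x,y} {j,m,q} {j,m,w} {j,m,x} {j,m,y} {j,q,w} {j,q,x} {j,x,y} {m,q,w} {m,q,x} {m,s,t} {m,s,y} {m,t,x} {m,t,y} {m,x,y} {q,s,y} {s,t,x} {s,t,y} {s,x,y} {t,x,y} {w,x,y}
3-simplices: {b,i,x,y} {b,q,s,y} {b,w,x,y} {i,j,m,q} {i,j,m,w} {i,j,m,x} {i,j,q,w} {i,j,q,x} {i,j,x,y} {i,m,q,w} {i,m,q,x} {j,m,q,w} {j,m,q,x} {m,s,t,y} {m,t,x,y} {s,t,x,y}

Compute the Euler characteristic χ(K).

n_0=10 n_1=39 n_2=45 n_3=16
χ=+10−39+45−16=0

χ(K)=0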